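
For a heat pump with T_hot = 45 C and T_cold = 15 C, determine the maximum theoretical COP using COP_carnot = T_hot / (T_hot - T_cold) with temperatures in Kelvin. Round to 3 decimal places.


Convert to Kelvin:
  T_hot = 45 + 273.15 = 318.15 K
  T_cold = 15 + 273.15 = 288.15 K
Apply Carnot COP formula:
  COP = T_hot_K / (T_hot_K - T_cold_K) = 318.15 / 30.0
  COP = 10.605

10.605


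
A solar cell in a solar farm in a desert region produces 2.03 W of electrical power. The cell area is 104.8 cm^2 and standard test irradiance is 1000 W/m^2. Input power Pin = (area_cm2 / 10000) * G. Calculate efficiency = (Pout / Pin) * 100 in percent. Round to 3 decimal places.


First compute the input power:
  Pin = area_cm2 / 10000 * G = 104.8 / 10000 * 1000 = 10.48 W
Then compute efficiency:
  Efficiency = (Pout / Pin) * 100 = (2.03 / 10.48) * 100
  Efficiency = 19.370%

19.370


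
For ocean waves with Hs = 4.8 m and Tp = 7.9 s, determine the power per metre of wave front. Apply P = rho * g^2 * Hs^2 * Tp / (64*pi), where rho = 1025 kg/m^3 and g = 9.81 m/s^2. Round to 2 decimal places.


Apply wave power formula:
  g^2 = 9.81^2 = 96.2361
  Hs^2 = 4.8^2 = 23.04
  Numerator = rho * g^2 * Hs^2 * Tp = 1025 * 96.2361 * 23.04 * 7.9 = 17954422.73
  Denominator = 64 * pi = 201.0619
  P = 17954422.73 / 201.0619 = 89297.97 W/m

89297.97


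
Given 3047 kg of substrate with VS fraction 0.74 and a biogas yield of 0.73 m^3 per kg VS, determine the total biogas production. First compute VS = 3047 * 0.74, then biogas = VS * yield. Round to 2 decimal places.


Compute volatile solids:
  VS = mass * VS_fraction = 3047 * 0.74 = 2254.78 kg
Calculate biogas volume:
  Biogas = VS * specific_yield = 2254.78 * 0.73
  Biogas = 1645.99 m^3

1645.99


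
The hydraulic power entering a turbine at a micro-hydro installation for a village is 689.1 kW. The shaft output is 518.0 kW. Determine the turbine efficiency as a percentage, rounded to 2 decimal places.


Turbine efficiency = (output power / input power) * 100
eta = (518.0 / 689.1) * 100
eta = 75.17%

75.17


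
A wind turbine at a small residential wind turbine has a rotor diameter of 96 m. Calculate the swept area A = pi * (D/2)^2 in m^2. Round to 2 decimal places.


Compute the rotor radius:
  r = D / 2 = 96 / 2 = 48.0 m
Calculate swept area:
  A = pi * r^2 = pi * 48.0^2
  A = 7238.23 m^2

7238.23


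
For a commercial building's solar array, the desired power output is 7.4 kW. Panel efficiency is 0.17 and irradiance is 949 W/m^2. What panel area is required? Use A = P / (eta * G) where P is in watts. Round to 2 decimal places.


Convert target power to watts: P = 7.4 * 1000 = 7400.0 W
Compute denominator: eta * G = 0.17 * 949 = 161.33
Required area A = P / (eta * G) = 7400.0 / 161.33
A = 45.87 m^2

45.87


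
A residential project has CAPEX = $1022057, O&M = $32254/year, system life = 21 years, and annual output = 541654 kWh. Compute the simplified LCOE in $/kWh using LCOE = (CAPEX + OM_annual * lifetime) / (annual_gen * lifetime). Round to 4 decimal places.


Total cost = CAPEX + OM * lifetime = 1022057 + 32254 * 21 = 1022057 + 677334 = 1699391
Total generation = annual * lifetime = 541654 * 21 = 11374734 kWh
LCOE = 1699391 / 11374734
LCOE = 0.1494 $/kWh

0.1494


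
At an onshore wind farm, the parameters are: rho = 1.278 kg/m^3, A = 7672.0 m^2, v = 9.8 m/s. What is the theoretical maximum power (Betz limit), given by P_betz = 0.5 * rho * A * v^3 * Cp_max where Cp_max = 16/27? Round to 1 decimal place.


The Betz coefficient Cp_max = 16/27 = 0.5926
v^3 = 9.8^3 = 941.192
P_betz = 0.5 * rho * A * v^3 * Cp_max
P_betz = 0.5 * 1.278 * 7672.0 * 941.192 * 0.5926
P_betz = 2734285.7 W

2734285.7


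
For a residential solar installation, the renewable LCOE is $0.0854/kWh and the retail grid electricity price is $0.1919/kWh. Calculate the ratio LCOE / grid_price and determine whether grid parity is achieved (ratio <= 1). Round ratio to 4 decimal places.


Compare LCOE to grid price:
  LCOE = $0.0854/kWh, Grid price = $0.1919/kWh
  Ratio = LCOE / grid_price = 0.0854 / 0.1919 = 0.4450
  Grid parity achieved (ratio <= 1)? yes

0.4450


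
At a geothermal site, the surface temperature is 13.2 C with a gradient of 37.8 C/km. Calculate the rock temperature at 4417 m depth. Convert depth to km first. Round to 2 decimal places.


Convert depth to km: 4417 / 1000 = 4.417 km
Temperature increase = gradient * depth_km = 37.8 * 4.417 = 166.96 C
Temperature at depth = T_surface + delta_T = 13.2 + 166.96
T = 180.16 C

180.16


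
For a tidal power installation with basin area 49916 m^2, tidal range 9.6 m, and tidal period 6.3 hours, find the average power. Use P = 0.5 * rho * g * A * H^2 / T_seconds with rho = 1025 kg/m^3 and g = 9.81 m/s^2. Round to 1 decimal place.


Convert period to seconds: T = 6.3 * 3600 = 22680.0 s
H^2 = 9.6^2 = 92.16
P = 0.5 * rho * g * A * H^2 / T
P = 0.5 * 1025 * 9.81 * 49916 * 92.16 / 22680.0
P = 1019769.6 W

1019769.6


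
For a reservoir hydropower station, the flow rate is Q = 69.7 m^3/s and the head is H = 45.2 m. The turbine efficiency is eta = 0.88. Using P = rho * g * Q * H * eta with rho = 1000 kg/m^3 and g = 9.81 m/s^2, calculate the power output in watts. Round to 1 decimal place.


Apply the hydropower formula P = rho * g * Q * H * eta
rho * g = 1000 * 9.81 = 9810.0
P = 9810.0 * 69.7 * 45.2 * 0.88
P = 27197118.4 W

27197118.4


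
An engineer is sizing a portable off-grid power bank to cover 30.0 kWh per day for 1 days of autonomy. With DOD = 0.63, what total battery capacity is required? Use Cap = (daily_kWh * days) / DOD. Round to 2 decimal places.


Total energy needed = daily * days = 30.0 * 1 = 30.0 kWh
Account for depth of discharge:
  Cap = total_energy / DOD = 30.0 / 0.63
  Cap = 47.62 kWh

47.62


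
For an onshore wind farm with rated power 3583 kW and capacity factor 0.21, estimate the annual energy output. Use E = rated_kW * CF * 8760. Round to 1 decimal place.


Annual energy = rated_kW * capacity_factor * hours_per_year
Given: P_rated = 3583 kW, CF = 0.21, hours = 8760
E = 3583 * 0.21 * 8760
E = 6591286.8 kWh

6591286.8


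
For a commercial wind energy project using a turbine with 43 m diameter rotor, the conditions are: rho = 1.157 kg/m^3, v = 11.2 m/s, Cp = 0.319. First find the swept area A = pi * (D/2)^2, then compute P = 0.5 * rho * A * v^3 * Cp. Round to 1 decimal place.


Step 1 -- Compute swept area:
  A = pi * (D/2)^2 = pi * (43/2)^2 = 1452.2 m^2
Step 2 -- Apply wind power equation:
  P = 0.5 * rho * A * v^3 * Cp
  v^3 = 11.2^3 = 1404.928
  P = 0.5 * 1.157 * 1452.2 * 1404.928 * 0.319
  P = 376508.6 W

376508.6


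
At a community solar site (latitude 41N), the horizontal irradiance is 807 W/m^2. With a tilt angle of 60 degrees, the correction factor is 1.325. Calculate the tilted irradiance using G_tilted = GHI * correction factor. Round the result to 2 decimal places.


Identify the given values:
  GHI = 807 W/m^2, tilt correction factor = 1.325
Apply the formula G_tilted = GHI * factor:
  G_tilted = 807 * 1.325
  G_tilted = 1069.28 W/m^2

1069.28


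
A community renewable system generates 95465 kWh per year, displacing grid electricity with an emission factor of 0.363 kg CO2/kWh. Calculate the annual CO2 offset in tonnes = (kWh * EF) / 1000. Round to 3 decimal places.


CO2 offset in kg = generation * emission_factor
CO2 offset = 95465 * 0.363 = 34653.8 kg
Convert to tonnes:
  CO2 offset = 34653.8 / 1000 = 34.654 tonnes

34.654


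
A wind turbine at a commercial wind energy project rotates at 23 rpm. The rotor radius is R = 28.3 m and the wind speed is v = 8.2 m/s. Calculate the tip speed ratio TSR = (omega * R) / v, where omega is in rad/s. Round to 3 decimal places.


Convert rotational speed to rad/s:
  omega = 23 * 2 * pi / 60 = 2.4086 rad/s
Compute tip speed:
  v_tip = omega * R = 2.4086 * 28.3 = 68.162 m/s
Tip speed ratio:
  TSR = v_tip / v_wind = 68.162 / 8.2 = 8.312

8.312


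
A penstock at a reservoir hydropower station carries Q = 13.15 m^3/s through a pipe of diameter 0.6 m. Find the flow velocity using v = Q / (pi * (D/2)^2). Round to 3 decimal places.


Compute pipe cross-sectional area:
  A = pi * (D/2)^2 = pi * (0.6/2)^2 = 0.2827 m^2
Calculate velocity:
  v = Q / A = 13.15 / 0.2827
  v = 46.509 m/s

46.509


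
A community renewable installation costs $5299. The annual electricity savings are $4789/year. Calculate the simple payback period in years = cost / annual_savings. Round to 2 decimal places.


Simple payback period = initial cost / annual savings
Payback = 5299 / 4789
Payback = 1.11 years

1.11


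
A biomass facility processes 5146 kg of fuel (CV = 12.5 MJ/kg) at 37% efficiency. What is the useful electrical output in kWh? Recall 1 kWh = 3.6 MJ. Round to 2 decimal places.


Total energy = mass * CV = 5146 * 12.5 = 64325.0 MJ
Useful energy = total * eta = 64325.0 * 0.37 = 23800.25 MJ
Convert to kWh: 23800.25 / 3.6
Useful energy = 6611.18 kWh

6611.18


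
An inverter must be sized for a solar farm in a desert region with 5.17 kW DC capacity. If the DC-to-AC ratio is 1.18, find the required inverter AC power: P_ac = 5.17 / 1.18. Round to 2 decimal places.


The inverter AC capacity is determined by the DC/AC ratio.
Given: P_dc = 5.17 kW, DC/AC ratio = 1.18
P_ac = P_dc / ratio = 5.17 / 1.18
P_ac = 4.38 kW

4.38


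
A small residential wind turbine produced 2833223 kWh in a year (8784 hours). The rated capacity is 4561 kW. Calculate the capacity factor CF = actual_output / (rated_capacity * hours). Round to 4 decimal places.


Capacity factor = actual output / maximum possible output
Maximum possible = rated * hours = 4561 * 8784 = 40063824 kWh
CF = 2833223 / 40063824
CF = 0.0707

0.0707


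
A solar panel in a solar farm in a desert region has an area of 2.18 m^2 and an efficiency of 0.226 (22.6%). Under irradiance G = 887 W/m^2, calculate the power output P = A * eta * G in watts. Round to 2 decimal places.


Use the solar power formula P = A * eta * G.
Given: A = 2.18 m^2, eta = 0.226, G = 887 W/m^2
P = 2.18 * 0.226 * 887
P = 437.01 W

437.01


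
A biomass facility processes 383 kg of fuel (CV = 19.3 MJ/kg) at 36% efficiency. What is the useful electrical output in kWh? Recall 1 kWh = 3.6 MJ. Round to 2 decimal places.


Total energy = mass * CV = 383 * 19.3 = 7391.9 MJ
Useful energy = total * eta = 7391.9 * 0.36 = 2661.08 MJ
Convert to kWh: 2661.08 / 3.6
Useful energy = 739.19 kWh

739.19


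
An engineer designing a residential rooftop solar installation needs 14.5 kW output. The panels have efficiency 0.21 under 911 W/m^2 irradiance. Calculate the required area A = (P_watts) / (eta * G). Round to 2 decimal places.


Convert target power to watts: P = 14.5 * 1000 = 14500.0 W
Compute denominator: eta * G = 0.21 * 911 = 191.31
Required area A = P / (eta * G) = 14500.0 / 191.31
A = 75.79 m^2

75.79


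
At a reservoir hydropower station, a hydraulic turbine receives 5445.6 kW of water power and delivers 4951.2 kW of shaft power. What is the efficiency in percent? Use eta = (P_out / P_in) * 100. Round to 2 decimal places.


Turbine efficiency = (output power / input power) * 100
eta = (4951.2 / 5445.6) * 100
eta = 90.92%

90.92


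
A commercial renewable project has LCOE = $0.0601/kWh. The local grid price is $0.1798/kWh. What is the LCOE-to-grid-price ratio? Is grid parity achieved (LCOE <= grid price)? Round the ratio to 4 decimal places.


Compare LCOE to grid price:
  LCOE = $0.0601/kWh, Grid price = $0.1798/kWh
  Ratio = LCOE / grid_price = 0.0601 / 0.1798 = 0.3343
  Grid parity achieved (ratio <= 1)? yes

0.3343


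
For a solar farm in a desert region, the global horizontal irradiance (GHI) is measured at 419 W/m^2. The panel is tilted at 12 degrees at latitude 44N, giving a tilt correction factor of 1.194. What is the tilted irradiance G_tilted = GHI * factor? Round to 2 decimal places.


Identify the given values:
  GHI = 419 W/m^2, tilt correction factor = 1.194
Apply the formula G_tilted = GHI * factor:
  G_tilted = 419 * 1.194
  G_tilted = 500.29 W/m^2

500.29


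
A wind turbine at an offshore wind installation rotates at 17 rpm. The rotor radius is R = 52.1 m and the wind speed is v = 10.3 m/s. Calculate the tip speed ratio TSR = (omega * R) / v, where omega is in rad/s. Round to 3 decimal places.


Convert rotational speed to rad/s:
  omega = 17 * 2 * pi / 60 = 1.7802 rad/s
Compute tip speed:
  v_tip = omega * R = 1.7802 * 52.1 = 92.75 m/s
Tip speed ratio:
  TSR = v_tip / v_wind = 92.75 / 10.3 = 9.005

9.005


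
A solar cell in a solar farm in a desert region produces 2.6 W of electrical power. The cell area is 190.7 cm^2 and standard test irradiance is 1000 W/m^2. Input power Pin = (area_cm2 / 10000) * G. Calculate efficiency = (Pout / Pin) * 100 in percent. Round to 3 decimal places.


First compute the input power:
  Pin = area_cm2 / 10000 * G = 190.7 / 10000 * 1000 = 19.07 W
Then compute efficiency:
  Efficiency = (Pout / Pin) * 100 = (2.6 / 19.07) * 100
  Efficiency = 13.634%

13.634


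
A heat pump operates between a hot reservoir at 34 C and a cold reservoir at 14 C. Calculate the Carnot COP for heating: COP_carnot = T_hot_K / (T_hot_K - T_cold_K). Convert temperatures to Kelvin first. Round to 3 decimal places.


Convert to Kelvin:
  T_hot = 34 + 273.15 = 307.15 K
  T_cold = 14 + 273.15 = 287.15 K
Apply Carnot COP formula:
  COP = T_hot_K / (T_hot_K - T_cold_K) = 307.15 / 20.0
  COP = 15.358

15.358


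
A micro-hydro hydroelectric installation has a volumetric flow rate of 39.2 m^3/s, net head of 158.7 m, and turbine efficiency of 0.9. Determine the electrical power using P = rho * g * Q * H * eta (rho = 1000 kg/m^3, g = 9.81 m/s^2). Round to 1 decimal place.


Apply the hydropower formula P = rho * g * Q * H * eta
rho * g = 1000 * 9.81 = 9810.0
P = 9810.0 * 39.2 * 158.7 * 0.9
P = 54925562.2 W

54925562.2


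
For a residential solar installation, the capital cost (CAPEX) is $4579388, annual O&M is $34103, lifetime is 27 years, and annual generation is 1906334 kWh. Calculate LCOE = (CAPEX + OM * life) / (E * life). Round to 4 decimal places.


Total cost = CAPEX + OM * lifetime = 4579388 + 34103 * 27 = 4579388 + 920781 = 5500169
Total generation = annual * lifetime = 1906334 * 27 = 51471018 kWh
LCOE = 5500169 / 51471018
LCOE = 0.1069 $/kWh

0.1069


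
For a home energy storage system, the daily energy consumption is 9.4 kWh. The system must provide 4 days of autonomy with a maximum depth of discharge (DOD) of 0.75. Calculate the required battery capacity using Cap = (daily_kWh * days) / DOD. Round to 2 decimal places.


Total energy needed = daily * days = 9.4 * 4 = 37.6 kWh
Account for depth of discharge:
  Cap = total_energy / DOD = 37.6 / 0.75
  Cap = 50.13 kWh

50.13


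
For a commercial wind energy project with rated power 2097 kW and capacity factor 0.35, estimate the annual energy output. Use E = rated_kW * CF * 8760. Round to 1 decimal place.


Annual energy = rated_kW * capacity_factor * hours_per_year
Given: P_rated = 2097 kW, CF = 0.35, hours = 8760
E = 2097 * 0.35 * 8760
E = 6429402.0 kWh

6429402.0


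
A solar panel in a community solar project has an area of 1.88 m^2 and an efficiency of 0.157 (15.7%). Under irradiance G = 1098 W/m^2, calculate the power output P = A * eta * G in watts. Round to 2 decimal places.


Use the solar power formula P = A * eta * G.
Given: A = 1.88 m^2, eta = 0.157, G = 1098 W/m^2
P = 1.88 * 0.157 * 1098
P = 324.09 W

324.09


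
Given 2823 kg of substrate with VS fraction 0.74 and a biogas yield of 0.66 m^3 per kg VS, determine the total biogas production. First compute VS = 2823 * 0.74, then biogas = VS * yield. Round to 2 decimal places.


Compute volatile solids:
  VS = mass * VS_fraction = 2823 * 0.74 = 2089.02 kg
Calculate biogas volume:
  Biogas = VS * specific_yield = 2089.02 * 0.66
  Biogas = 1378.75 m^3

1378.75


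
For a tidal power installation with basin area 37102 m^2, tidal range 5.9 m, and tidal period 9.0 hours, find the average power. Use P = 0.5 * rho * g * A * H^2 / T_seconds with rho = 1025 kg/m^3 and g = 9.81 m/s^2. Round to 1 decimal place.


Convert period to seconds: T = 9.0 * 3600 = 32400.0 s
H^2 = 5.9^2 = 34.81
P = 0.5 * rho * g * A * H^2 / T
P = 0.5 * 1025 * 9.81 * 37102 * 34.81 / 32400.0
P = 200409.9 W

200409.9


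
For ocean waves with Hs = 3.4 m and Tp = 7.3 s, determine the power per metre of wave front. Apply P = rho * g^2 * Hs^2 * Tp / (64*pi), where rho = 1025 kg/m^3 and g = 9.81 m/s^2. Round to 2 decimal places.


Apply wave power formula:
  g^2 = 9.81^2 = 96.2361
  Hs^2 = 3.4^2 = 11.56
  Numerator = rho * g^2 * Hs^2 * Tp = 1025 * 96.2361 * 11.56 * 7.3 = 8324201.31
  Denominator = 64 * pi = 201.0619
  P = 8324201.31 / 201.0619 = 41401.18 W/m

41401.18


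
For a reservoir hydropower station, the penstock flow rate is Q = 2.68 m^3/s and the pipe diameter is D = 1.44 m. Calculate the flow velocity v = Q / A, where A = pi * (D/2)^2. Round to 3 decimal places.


Compute pipe cross-sectional area:
  A = pi * (D/2)^2 = pi * (1.44/2)^2 = 1.6286 m^2
Calculate velocity:
  v = Q / A = 2.68 / 1.6286
  v = 1.646 m/s

1.646


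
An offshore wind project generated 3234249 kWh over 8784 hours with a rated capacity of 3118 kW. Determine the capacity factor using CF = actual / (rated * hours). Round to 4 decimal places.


Capacity factor = actual output / maximum possible output
Maximum possible = rated * hours = 3118 * 8784 = 27388512 kWh
CF = 3234249 / 27388512
CF = 0.1181

0.1181


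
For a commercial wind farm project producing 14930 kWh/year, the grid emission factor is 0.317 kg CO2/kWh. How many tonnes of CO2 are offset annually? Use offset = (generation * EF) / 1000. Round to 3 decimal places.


CO2 offset in kg = generation * emission_factor
CO2 offset = 14930 * 0.317 = 4732.81 kg
Convert to tonnes:
  CO2 offset = 4732.81 / 1000 = 4.733 tonnes

4.733


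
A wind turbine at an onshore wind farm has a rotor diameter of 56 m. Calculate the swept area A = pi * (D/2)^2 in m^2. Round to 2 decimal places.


Compute the rotor radius:
  r = D / 2 = 56 / 2 = 28.0 m
Calculate swept area:
  A = pi * r^2 = pi * 28.0^2
  A = 2463.01 m^2

2463.01


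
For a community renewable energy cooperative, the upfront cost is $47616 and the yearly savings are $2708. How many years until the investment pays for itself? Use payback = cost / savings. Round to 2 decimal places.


Simple payback period = initial cost / annual savings
Payback = 47616 / 2708
Payback = 17.58 years

17.58


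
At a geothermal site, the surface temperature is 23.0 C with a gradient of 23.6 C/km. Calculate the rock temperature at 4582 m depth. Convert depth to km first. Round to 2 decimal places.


Convert depth to km: 4582 / 1000 = 4.582 km
Temperature increase = gradient * depth_km = 23.6 * 4.582 = 108.14 C
Temperature at depth = T_surface + delta_T = 23.0 + 108.14
T = 131.14 C

131.14


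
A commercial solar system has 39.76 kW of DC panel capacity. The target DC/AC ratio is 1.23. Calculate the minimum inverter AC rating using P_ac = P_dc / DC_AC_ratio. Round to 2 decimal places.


The inverter AC capacity is determined by the DC/AC ratio.
Given: P_dc = 39.76 kW, DC/AC ratio = 1.23
P_ac = P_dc / ratio = 39.76 / 1.23
P_ac = 32.33 kW

32.33


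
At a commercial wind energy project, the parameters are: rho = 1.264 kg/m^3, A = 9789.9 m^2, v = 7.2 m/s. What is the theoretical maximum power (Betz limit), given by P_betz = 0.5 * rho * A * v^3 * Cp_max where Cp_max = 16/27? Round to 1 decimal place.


The Betz coefficient Cp_max = 16/27 = 0.5926
v^3 = 7.2^3 = 373.248
P_betz = 0.5 * rho * A * v^3 * Cp_max
P_betz = 0.5 * 1.264 * 9789.9 * 373.248 * 0.5926
P_betz = 1368513.4 W

1368513.4


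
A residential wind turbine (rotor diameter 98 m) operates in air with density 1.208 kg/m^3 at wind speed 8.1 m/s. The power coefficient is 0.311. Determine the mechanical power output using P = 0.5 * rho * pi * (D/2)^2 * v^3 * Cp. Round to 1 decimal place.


Step 1 -- Compute swept area:
  A = pi * (D/2)^2 = pi * (98/2)^2 = 7542.96 m^2
Step 2 -- Apply wind power equation:
  P = 0.5 * rho * A * v^3 * Cp
  v^3 = 8.1^3 = 531.441
  P = 0.5 * 1.208 * 7542.96 * 531.441 * 0.311
  P = 752999.0 W

752999.0


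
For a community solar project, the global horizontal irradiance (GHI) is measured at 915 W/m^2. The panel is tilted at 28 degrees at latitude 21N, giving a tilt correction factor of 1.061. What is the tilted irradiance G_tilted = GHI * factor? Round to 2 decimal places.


Identify the given values:
  GHI = 915 W/m^2, tilt correction factor = 1.061
Apply the formula G_tilted = GHI * factor:
  G_tilted = 915 * 1.061
  G_tilted = 970.82 W/m^2

970.82


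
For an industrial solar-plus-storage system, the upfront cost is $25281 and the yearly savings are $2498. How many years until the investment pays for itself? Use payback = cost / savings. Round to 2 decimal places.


Simple payback period = initial cost / annual savings
Payback = 25281 / 2498
Payback = 10.12 years

10.12


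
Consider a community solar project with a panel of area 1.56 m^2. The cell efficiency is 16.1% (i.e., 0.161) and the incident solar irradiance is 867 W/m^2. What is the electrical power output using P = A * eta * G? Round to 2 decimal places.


Use the solar power formula P = A * eta * G.
Given: A = 1.56 m^2, eta = 0.161, G = 867 W/m^2
P = 1.56 * 0.161 * 867
P = 217.76 W

217.76


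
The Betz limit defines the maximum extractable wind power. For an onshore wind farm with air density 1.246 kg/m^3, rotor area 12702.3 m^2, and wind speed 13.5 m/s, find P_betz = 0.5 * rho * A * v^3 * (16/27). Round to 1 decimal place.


The Betz coefficient Cp_max = 16/27 = 0.5926
v^3 = 13.5^3 = 2460.375
P_betz = 0.5 * rho * A * v^3 * Cp_max
P_betz = 0.5 * 1.246 * 12702.3 * 2460.375 * 0.5926
P_betz = 11537931.0 W

11537931.0


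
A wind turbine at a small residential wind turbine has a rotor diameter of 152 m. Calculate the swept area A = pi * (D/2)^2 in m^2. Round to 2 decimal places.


Compute the rotor radius:
  r = D / 2 = 152 / 2 = 76.0 m
Calculate swept area:
  A = pi * r^2 = pi * 76.0^2
  A = 18145.84 m^2

18145.84


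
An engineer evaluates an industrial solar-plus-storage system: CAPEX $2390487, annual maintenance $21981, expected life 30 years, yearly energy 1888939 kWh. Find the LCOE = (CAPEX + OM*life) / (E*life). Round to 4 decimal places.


Total cost = CAPEX + OM * lifetime = 2390487 + 21981 * 30 = 2390487 + 659430 = 3049917
Total generation = annual * lifetime = 1888939 * 30 = 56668170 kWh
LCOE = 3049917 / 56668170
LCOE = 0.0538 $/kWh

0.0538


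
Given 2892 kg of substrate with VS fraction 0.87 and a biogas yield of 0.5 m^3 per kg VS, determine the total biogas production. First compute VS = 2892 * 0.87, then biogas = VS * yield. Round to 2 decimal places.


Compute volatile solids:
  VS = mass * VS_fraction = 2892 * 0.87 = 2516.04 kg
Calculate biogas volume:
  Biogas = VS * specific_yield = 2516.04 * 0.5
  Biogas = 1258.02 m^3

1258.02


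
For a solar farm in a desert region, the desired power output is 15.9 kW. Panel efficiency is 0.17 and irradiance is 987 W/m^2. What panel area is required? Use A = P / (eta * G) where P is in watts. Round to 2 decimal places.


Convert target power to watts: P = 15.9 * 1000 = 15900.0 W
Compute denominator: eta * G = 0.17 * 987 = 167.79
Required area A = P / (eta * G) = 15900.0 / 167.79
A = 94.76 m^2

94.76


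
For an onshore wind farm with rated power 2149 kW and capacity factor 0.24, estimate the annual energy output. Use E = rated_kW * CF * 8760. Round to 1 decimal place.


Annual energy = rated_kW * capacity_factor * hours_per_year
Given: P_rated = 2149 kW, CF = 0.24, hours = 8760
E = 2149 * 0.24 * 8760
E = 4518057.6 kWh

4518057.6


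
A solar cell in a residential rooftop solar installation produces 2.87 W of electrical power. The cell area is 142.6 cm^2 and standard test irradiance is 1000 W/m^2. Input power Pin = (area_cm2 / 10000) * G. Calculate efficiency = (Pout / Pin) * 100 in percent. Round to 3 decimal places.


First compute the input power:
  Pin = area_cm2 / 10000 * G = 142.6 / 10000 * 1000 = 14.26 W
Then compute efficiency:
  Efficiency = (Pout / Pin) * 100 = (2.87 / 14.26) * 100
  Efficiency = 20.126%

20.126


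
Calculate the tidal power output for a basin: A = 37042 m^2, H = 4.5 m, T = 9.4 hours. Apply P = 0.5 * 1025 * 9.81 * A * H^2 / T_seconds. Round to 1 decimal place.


Convert period to seconds: T = 9.4 * 3600 = 33840.0 s
H^2 = 4.5^2 = 20.25
P = 0.5 * rho * g * A * H^2 / T
P = 0.5 * 1025 * 9.81 * 37042 * 20.25 / 33840.0
P = 111442.8 W

111442.8


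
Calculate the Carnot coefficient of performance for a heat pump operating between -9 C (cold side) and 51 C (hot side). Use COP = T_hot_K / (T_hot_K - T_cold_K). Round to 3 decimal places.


Convert to Kelvin:
  T_hot = 51 + 273.15 = 324.15 K
  T_cold = -9 + 273.15 = 264.15 K
Apply Carnot COP formula:
  COP = T_hot_K / (T_hot_K - T_cold_K) = 324.15 / 60.0
  COP = 5.403

5.403


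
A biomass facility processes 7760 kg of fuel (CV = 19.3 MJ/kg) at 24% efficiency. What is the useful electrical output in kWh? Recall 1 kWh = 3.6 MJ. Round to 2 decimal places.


Total energy = mass * CV = 7760 * 19.3 = 149768.0 MJ
Useful energy = total * eta = 149768.0 * 0.24 = 35944.32 MJ
Convert to kWh: 35944.32 / 3.6
Useful energy = 9984.53 kWh

9984.53


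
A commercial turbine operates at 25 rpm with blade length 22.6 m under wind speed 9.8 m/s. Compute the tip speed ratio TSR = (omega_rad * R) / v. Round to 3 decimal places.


Convert rotational speed to rad/s:
  omega = 25 * 2 * pi / 60 = 2.618 rad/s
Compute tip speed:
  v_tip = omega * R = 2.618 * 22.6 = 59.167 m/s
Tip speed ratio:
  TSR = v_tip / v_wind = 59.167 / 9.8 = 6.037

6.037


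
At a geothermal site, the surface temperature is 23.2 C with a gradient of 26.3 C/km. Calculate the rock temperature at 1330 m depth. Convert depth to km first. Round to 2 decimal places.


Convert depth to km: 1330 / 1000 = 1.33 km
Temperature increase = gradient * depth_km = 26.3 * 1.33 = 34.98 C
Temperature at depth = T_surface + delta_T = 23.2 + 34.98
T = 58.18 C

58.18


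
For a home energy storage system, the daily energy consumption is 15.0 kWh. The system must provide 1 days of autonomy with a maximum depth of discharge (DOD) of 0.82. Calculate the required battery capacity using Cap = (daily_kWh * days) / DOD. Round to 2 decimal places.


Total energy needed = daily * days = 15.0 * 1 = 15.0 kWh
Account for depth of discharge:
  Cap = total_energy / DOD = 15.0 / 0.82
  Cap = 18.29 kWh

18.29


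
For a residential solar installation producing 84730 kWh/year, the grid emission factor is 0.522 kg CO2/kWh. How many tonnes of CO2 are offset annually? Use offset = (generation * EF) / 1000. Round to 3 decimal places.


CO2 offset in kg = generation * emission_factor
CO2 offset = 84730 * 0.522 = 44229.06 kg
Convert to tonnes:
  CO2 offset = 44229.06 / 1000 = 44.229 tonnes

44.229


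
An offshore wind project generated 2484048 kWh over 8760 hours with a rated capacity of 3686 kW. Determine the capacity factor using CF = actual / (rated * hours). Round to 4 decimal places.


Capacity factor = actual output / maximum possible output
Maximum possible = rated * hours = 3686 * 8760 = 32289360 kWh
CF = 2484048 / 32289360
CF = 0.0769

0.0769


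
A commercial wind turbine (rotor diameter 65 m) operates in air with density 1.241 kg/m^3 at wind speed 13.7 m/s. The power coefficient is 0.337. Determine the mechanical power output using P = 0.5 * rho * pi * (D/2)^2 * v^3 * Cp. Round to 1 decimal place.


Step 1 -- Compute swept area:
  A = pi * (D/2)^2 = pi * (65/2)^2 = 3318.31 m^2
Step 2 -- Apply wind power equation:
  P = 0.5 * rho * A * v^3 * Cp
  v^3 = 13.7^3 = 2571.353
  P = 0.5 * 1.241 * 3318.31 * 2571.353 * 0.337
  P = 1784226.5 W

1784226.5


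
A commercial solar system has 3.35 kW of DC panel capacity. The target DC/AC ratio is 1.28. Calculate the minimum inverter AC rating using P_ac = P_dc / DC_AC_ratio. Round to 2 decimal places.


The inverter AC capacity is determined by the DC/AC ratio.
Given: P_dc = 3.35 kW, DC/AC ratio = 1.28
P_ac = P_dc / ratio = 3.35 / 1.28
P_ac = 2.62 kW

2.62


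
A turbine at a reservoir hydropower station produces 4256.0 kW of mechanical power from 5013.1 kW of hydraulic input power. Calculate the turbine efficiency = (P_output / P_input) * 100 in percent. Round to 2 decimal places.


Turbine efficiency = (output power / input power) * 100
eta = (4256.0 / 5013.1) * 100
eta = 84.90%

84.90


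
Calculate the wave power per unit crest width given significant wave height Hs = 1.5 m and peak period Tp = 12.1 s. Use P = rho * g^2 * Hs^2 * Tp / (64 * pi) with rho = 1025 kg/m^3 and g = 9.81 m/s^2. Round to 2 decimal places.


Apply wave power formula:
  g^2 = 9.81^2 = 96.2361
  Hs^2 = 1.5^2 = 2.25
  Numerator = rho * g^2 * Hs^2 * Tp = 1025 * 96.2361 * 2.25 * 12.1 = 2685528.52
  Denominator = 64 * pi = 201.0619
  P = 2685528.52 / 201.0619 = 13356.72 W/m

13356.72


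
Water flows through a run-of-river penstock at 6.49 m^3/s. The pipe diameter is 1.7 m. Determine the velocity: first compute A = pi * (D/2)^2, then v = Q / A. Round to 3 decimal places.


Compute pipe cross-sectional area:
  A = pi * (D/2)^2 = pi * (1.7/2)^2 = 2.2698 m^2
Calculate velocity:
  v = Q / A = 6.49 / 2.2698
  v = 2.859 m/s

2.859


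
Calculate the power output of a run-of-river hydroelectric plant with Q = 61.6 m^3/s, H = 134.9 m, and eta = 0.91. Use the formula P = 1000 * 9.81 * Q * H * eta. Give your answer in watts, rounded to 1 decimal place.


Apply the hydropower formula P = rho * g * Q * H * eta
rho * g = 1000 * 9.81 = 9810.0
P = 9810.0 * 61.6 * 134.9 * 0.91
P = 74182772.7 W

74182772.7


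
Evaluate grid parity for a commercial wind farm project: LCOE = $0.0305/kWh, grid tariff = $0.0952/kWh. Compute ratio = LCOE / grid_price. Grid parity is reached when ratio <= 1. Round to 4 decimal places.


Compare LCOE to grid price:
  LCOE = $0.0305/kWh, Grid price = $0.0952/kWh
  Ratio = LCOE / grid_price = 0.0305 / 0.0952 = 0.3204
  Grid parity achieved (ratio <= 1)? yes

0.3204


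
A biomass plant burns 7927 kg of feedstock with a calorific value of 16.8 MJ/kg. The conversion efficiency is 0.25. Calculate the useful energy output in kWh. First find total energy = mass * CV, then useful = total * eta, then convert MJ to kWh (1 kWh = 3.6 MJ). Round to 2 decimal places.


Total energy = mass * CV = 7927 * 16.8 = 133173.6 MJ
Useful energy = total * eta = 133173.6 * 0.25 = 33293.4 MJ
Convert to kWh: 33293.4 / 3.6
Useful energy = 9248.17 kWh

9248.17


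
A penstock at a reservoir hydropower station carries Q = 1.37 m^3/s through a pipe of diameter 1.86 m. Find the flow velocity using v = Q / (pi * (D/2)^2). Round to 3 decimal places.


Compute pipe cross-sectional area:
  A = pi * (D/2)^2 = pi * (1.86/2)^2 = 2.7172 m^2
Calculate velocity:
  v = Q / A = 1.37 / 2.7172
  v = 0.504 m/s

0.504


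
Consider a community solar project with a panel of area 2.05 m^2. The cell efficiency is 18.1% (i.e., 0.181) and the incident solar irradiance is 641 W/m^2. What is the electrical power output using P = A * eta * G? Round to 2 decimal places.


Use the solar power formula P = A * eta * G.
Given: A = 2.05 m^2, eta = 0.181, G = 641 W/m^2
P = 2.05 * 0.181 * 641
P = 237.84 W

237.84


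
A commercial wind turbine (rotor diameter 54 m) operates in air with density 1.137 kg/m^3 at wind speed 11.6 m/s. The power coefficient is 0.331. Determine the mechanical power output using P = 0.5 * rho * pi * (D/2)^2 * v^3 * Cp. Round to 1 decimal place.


Step 1 -- Compute swept area:
  A = pi * (D/2)^2 = pi * (54/2)^2 = 2290.22 m^2
Step 2 -- Apply wind power equation:
  P = 0.5 * rho * A * v^3 * Cp
  v^3 = 11.6^3 = 1560.896
  P = 0.5 * 1.137 * 2290.22 * 1560.896 * 0.331
  P = 672682.0 W

672682.0


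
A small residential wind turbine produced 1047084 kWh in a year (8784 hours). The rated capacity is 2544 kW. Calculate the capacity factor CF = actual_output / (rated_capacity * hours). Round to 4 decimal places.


Capacity factor = actual output / maximum possible output
Maximum possible = rated * hours = 2544 * 8784 = 22346496 kWh
CF = 1047084 / 22346496
CF = 0.0469

0.0469


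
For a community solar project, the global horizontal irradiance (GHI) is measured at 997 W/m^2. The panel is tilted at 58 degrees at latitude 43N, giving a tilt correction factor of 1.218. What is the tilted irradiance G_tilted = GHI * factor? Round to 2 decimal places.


Identify the given values:
  GHI = 997 W/m^2, tilt correction factor = 1.218
Apply the formula G_tilted = GHI * factor:
  G_tilted = 997 * 1.218
  G_tilted = 1214.35 W/m^2

1214.35


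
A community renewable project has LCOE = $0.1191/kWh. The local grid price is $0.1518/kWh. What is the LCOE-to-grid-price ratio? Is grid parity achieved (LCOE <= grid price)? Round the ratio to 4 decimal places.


Compare LCOE to grid price:
  LCOE = $0.1191/kWh, Grid price = $0.1518/kWh
  Ratio = LCOE / grid_price = 0.1191 / 0.1518 = 0.7846
  Grid parity achieved (ratio <= 1)? yes

0.7846


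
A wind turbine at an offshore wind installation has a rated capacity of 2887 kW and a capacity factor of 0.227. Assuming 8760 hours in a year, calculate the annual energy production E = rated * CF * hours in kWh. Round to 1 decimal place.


Annual energy = rated_kW * capacity_factor * hours_per_year
Given: P_rated = 2887 kW, CF = 0.227, hours = 8760
E = 2887 * 0.227 * 8760
E = 5740857.2 kWh

5740857.2


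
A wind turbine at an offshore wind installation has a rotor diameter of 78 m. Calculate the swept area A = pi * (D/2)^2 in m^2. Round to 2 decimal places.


Compute the rotor radius:
  r = D / 2 = 78 / 2 = 39.0 m
Calculate swept area:
  A = pi * r^2 = pi * 39.0^2
  A = 4778.36 m^2

4778.36


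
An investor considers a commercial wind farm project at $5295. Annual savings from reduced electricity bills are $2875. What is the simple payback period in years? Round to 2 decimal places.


Simple payback period = initial cost / annual savings
Payback = 5295 / 2875
Payback = 1.84 years

1.84


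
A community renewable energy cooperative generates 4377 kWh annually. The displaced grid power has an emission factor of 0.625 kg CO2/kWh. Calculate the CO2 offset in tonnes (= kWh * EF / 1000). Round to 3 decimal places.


CO2 offset in kg = generation * emission_factor
CO2 offset = 4377 * 0.625 = 2735.63 kg
Convert to tonnes:
  CO2 offset = 2735.63 / 1000 = 2.736 tonnes

2.736


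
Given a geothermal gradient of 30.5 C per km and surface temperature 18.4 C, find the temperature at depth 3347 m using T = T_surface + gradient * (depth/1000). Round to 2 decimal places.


Convert depth to km: 3347 / 1000 = 3.347 km
Temperature increase = gradient * depth_km = 30.5 * 3.347 = 102.08 C
Temperature at depth = T_surface + delta_T = 18.4 + 102.08
T = 120.48 C

120.48


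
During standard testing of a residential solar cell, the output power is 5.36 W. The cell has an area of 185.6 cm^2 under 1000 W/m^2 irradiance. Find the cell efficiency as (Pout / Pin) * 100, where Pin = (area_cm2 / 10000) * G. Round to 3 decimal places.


First compute the input power:
  Pin = area_cm2 / 10000 * G = 185.6 / 10000 * 1000 = 18.56 W
Then compute efficiency:
  Efficiency = (Pout / Pin) * 100 = (5.36 / 18.56) * 100
  Efficiency = 28.879%

28.879


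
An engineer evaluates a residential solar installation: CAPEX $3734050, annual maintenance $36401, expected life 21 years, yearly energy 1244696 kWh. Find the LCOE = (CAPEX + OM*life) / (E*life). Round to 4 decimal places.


Total cost = CAPEX + OM * lifetime = 3734050 + 36401 * 21 = 3734050 + 764421 = 4498471
Total generation = annual * lifetime = 1244696 * 21 = 26138616 kWh
LCOE = 4498471 / 26138616
LCOE = 0.1721 $/kWh

0.1721


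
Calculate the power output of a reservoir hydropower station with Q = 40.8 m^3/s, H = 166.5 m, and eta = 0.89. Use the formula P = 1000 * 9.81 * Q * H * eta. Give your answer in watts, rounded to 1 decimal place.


Apply the hydropower formula P = rho * g * Q * H * eta
rho * g = 1000 * 9.81 = 9810.0
P = 9810.0 * 40.8 * 166.5 * 0.89
P = 59310749.9 W

59310749.9


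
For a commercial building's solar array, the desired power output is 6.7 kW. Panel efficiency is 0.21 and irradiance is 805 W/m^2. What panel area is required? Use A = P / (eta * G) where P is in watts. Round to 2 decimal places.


Convert target power to watts: P = 6.7 * 1000 = 6700.0 W
Compute denominator: eta * G = 0.21 * 805 = 169.05
Required area A = P / (eta * G) = 6700.0 / 169.05
A = 39.63 m^2

39.63


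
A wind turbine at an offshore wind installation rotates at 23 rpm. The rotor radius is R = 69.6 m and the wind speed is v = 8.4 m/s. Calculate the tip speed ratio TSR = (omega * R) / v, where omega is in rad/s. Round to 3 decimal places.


Convert rotational speed to rad/s:
  omega = 23 * 2 * pi / 60 = 2.4086 rad/s
Compute tip speed:
  v_tip = omega * R = 2.4086 * 69.6 = 167.635 m/s
Tip speed ratio:
  TSR = v_tip / v_wind = 167.635 / 8.4 = 19.957

19.957


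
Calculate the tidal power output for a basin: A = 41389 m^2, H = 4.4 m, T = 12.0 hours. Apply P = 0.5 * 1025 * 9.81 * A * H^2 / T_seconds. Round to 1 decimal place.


Convert period to seconds: T = 12.0 * 3600 = 43200.0 s
H^2 = 4.4^2 = 19.36
P = 0.5 * rho * g * A * H^2 / T
P = 0.5 * 1025 * 9.81 * 41389 * 19.36 / 43200.0
P = 93254.4 W

93254.4


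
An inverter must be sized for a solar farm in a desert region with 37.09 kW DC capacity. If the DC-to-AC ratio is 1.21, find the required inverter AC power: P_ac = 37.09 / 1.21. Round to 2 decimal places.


The inverter AC capacity is determined by the DC/AC ratio.
Given: P_dc = 37.09 kW, DC/AC ratio = 1.21
P_ac = P_dc / ratio = 37.09 / 1.21
P_ac = 30.65 kW

30.65


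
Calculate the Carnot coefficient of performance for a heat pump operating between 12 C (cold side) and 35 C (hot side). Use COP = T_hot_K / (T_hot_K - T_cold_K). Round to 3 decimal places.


Convert to Kelvin:
  T_hot = 35 + 273.15 = 308.15 K
  T_cold = 12 + 273.15 = 285.15 K
Apply Carnot COP formula:
  COP = T_hot_K / (T_hot_K - T_cold_K) = 308.15 / 23.0
  COP = 13.398

13.398


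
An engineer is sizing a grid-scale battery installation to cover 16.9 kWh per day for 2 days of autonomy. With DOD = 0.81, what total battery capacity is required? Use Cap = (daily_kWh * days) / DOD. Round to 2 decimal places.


Total energy needed = daily * days = 16.9 * 2 = 33.8 kWh
Account for depth of discharge:
  Cap = total_energy / DOD = 33.8 / 0.81
  Cap = 41.73 kWh

41.73


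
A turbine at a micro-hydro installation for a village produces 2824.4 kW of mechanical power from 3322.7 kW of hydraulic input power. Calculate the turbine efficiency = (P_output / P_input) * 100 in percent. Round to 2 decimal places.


Turbine efficiency = (output power / input power) * 100
eta = (2824.4 / 3322.7) * 100
eta = 85.00%

85.00


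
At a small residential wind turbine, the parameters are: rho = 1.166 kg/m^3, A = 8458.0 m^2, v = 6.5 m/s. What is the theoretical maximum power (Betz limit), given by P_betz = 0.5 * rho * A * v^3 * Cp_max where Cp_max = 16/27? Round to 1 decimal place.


The Betz coefficient Cp_max = 16/27 = 0.5926
v^3 = 6.5^3 = 274.625
P_betz = 0.5 * rho * A * v^3 * Cp_max
P_betz = 0.5 * 1.166 * 8458.0 * 274.625 * 0.5926
P_betz = 802476.9 W

802476.9


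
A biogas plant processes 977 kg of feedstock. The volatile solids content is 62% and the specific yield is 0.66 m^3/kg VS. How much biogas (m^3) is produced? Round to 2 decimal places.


Compute volatile solids:
  VS = mass * VS_fraction = 977 * 0.62 = 605.74 kg
Calculate biogas volume:
  Biogas = VS * specific_yield = 605.74 * 0.66
  Biogas = 399.79 m^3

399.79


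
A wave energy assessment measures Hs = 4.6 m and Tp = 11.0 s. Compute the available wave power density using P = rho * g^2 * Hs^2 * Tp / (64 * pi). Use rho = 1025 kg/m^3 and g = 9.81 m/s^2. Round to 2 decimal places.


Apply wave power formula:
  g^2 = 9.81^2 = 96.2361
  Hs^2 = 4.6^2 = 21.16
  Numerator = rho * g^2 * Hs^2 * Tp = 1025 * 96.2361 * 21.16 * 11.0 = 22959912.5
  Denominator = 64 * pi = 201.0619
  P = 22959912.5 / 201.0619 = 114193.24 W/m

114193.24
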